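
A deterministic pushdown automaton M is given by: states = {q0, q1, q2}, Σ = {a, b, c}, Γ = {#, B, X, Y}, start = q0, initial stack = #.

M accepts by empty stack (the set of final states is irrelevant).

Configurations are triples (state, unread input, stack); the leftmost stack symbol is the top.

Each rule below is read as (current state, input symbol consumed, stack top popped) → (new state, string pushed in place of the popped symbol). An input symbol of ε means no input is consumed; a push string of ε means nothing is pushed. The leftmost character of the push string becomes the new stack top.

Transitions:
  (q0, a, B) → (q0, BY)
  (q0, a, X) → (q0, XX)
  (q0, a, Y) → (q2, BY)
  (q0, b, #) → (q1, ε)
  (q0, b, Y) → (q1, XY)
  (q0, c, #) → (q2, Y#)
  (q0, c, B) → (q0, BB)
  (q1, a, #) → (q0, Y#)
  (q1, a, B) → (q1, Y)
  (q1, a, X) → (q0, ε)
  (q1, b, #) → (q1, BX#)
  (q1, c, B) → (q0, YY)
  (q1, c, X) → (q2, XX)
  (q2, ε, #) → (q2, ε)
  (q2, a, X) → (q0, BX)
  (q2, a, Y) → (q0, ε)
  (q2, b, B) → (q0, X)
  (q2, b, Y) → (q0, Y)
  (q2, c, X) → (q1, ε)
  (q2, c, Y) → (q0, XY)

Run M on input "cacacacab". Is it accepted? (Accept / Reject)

Accept

(q0, cacacacab, #)
  read c, top #: go to q2, push Y# → (q2, acacacab, Y#)
  read a, top Y: go to q0, push ε → (q0, cacacab, #)
  read c, top #: go to q2, push Y# → (q2, acacab, Y#)
  read a, top Y: go to q0, push ε → (q0, cacab, #)
  read c, top #: go to q2, push Y# → (q2, acab, Y#)
  read a, top Y: go to q0, push ε → (q0, cab, #)
  read c, top #: go to q2, push Y# → (q2, ab, Y#)
  read a, top Y: go to q0, push ε → (q0, b, #)
  read b, top #: go to q1, push ε → (q1, ε, ε)
All input consumed and the stack is empty.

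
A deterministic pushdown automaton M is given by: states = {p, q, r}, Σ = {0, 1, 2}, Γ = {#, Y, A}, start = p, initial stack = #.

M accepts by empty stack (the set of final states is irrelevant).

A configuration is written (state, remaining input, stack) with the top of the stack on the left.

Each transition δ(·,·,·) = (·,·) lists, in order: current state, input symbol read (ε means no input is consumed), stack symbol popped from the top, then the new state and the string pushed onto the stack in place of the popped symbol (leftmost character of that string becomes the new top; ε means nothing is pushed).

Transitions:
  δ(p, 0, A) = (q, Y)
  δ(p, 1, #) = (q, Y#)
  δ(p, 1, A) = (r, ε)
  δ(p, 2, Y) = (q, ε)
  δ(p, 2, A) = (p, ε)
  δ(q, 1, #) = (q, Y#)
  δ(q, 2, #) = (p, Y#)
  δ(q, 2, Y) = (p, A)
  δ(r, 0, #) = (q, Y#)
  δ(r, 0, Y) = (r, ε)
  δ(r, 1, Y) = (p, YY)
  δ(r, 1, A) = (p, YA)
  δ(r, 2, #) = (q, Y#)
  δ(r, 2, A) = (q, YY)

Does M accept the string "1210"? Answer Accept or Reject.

Reject

(p, 1210, #)
  read 1, top #: go to q, push Y# → (q, 210, Y#)
  read 2, top Y: go to p, push A → (p, 10, A#)
  read 1, top A: go to r, push ε → (r, 0, #)
  read 0, top #: go to q, push Y# → (q, ε, Y#)
All input consumed; stack is Y#, not empty, and no further ε-move applies.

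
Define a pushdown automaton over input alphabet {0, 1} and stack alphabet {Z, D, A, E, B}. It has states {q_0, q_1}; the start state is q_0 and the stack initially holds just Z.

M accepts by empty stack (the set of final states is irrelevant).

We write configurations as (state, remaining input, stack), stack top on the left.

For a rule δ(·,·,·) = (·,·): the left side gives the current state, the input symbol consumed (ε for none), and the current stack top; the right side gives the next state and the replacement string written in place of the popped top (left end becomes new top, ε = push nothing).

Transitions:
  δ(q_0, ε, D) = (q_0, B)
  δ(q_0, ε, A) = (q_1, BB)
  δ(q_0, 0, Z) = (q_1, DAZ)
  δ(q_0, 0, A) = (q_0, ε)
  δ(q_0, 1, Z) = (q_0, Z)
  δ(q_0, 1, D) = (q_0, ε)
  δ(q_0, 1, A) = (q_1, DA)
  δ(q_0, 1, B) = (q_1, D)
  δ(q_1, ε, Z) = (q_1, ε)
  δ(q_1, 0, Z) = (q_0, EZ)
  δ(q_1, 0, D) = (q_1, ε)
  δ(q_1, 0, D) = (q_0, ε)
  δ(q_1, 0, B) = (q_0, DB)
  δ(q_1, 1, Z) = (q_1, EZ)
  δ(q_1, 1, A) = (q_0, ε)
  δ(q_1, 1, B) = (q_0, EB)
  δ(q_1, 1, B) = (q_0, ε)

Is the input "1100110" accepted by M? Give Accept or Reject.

Accept

One accepting computation: (q_0, 1100110, Z) ⊢ (q_0, 100110, Z) ⊢ (q_0, 00110, Z) ⊢ (q_1, 0110, DAZ) ⊢ (q_0, 110, AZ) ⊢ (q_1, 110, BBZ) ⊢ (q_0, 10, BZ) ⊢ (q_1, 0, DZ) ⊢ (q_1, ε, Z) ⊢ (q_1, ε, ε)
All input consumed and the stack is empty.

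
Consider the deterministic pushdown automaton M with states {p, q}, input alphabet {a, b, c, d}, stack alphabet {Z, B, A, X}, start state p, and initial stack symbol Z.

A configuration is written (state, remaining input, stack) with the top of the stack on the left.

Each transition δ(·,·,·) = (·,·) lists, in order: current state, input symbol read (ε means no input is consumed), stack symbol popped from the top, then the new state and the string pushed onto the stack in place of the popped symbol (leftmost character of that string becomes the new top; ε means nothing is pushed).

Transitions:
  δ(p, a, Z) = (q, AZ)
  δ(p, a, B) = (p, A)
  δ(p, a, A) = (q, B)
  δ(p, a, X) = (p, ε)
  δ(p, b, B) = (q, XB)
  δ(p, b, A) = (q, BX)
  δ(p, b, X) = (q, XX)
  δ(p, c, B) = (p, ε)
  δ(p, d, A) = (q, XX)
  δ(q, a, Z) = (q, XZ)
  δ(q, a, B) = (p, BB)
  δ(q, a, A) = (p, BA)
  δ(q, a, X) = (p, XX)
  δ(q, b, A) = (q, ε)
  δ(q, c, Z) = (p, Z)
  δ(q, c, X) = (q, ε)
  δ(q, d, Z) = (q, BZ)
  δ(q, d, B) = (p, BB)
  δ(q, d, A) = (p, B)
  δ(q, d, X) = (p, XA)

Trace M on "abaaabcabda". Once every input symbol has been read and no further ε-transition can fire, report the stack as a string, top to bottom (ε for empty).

(p, abaaabcabda, Z)
  read a, top Z: go to q, push AZ → (q, baaabcabda, AZ)
  read b, top A: go to q, push ε → (q, aaabcabda, Z)
  read a, top Z: go to q, push XZ → (q, aabcabda, XZ)
  read a, top X: go to p, push XX → (p, abcabda, XXZ)
  read a, top X: go to p, push ε → (p, bcabda, XZ)
  read b, top X: go to q, push XX → (q, cabda, XXZ)
  read c, top X: go to q, push ε → (q, abda, XZ)
  read a, top X: go to p, push XX → (p, bda, XXZ)
  read b, top X: go to q, push XX → (q, da, XXXZ)
  read d, top X: go to p, push XA → (p, a, XAXXZ)
  read a, top X: go to p, push ε → (p, ε, AXXZ)
All input consumed in state p with stack AXXZ.

AXXZ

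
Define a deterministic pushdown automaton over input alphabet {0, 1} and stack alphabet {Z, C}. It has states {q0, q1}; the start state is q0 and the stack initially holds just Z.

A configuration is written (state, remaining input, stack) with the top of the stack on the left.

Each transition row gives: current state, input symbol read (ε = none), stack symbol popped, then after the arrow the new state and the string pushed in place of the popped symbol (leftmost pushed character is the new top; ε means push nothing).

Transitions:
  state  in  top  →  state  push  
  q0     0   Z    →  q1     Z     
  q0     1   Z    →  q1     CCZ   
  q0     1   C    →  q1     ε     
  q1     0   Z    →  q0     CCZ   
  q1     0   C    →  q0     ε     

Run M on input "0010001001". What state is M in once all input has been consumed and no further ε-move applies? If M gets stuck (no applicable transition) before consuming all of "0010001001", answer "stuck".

(q0, 0010001001, Z)
  read 0, top Z: go to q1, push Z → (q1, 010001001, Z)
  read 0, top Z: go to q0, push CCZ → (q0, 10001001, CCZ)
  read 1, top C: go to q1, push ε → (q1, 0001001, CZ)
  read 0, top C: go to q0, push ε → (q0, 001001, Z)
  read 0, top Z: go to q1, push Z → (q1, 01001, Z)
  read 0, top Z: go to q0, push CCZ → (q0, 1001, CCZ)
  read 1, top C: go to q1, push ε → (q1, 001, CZ)
  read 0, top C: go to q0, push ε → (q0, 01, Z)
  read 0, top Z: go to q1, push Z → (q1, 1, Z)
No transition for (q1, 1, top Z); M blocks with input 1 remaining.

stuck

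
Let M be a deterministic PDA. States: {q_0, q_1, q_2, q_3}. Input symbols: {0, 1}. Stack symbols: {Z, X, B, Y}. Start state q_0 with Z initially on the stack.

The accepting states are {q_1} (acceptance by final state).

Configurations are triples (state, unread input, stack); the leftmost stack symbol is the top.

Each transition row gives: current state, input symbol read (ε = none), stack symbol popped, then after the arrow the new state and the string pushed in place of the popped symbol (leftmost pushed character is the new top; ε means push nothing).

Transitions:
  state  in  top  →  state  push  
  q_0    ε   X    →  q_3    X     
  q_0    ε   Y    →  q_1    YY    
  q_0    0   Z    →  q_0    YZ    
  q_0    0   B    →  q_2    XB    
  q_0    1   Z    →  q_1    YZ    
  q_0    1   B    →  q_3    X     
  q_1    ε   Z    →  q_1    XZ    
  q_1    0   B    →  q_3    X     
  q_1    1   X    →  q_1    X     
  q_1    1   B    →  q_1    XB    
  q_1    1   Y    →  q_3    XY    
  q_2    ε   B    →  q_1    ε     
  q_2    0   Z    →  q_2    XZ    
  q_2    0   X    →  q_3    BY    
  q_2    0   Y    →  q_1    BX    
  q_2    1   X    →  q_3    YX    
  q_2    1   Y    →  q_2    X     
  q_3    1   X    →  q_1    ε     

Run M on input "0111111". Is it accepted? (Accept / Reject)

(q_0, 0111111, Z)
  read 0, top Z: go to q_0, push YZ → (q_0, 111111, YZ)
  ε-move, top Y: go to q_1, push YY → (q_1, 111111, YYZ)
  read 1, top Y: go to q_3, push XY → (q_3, 11111, XYYZ)
  read 1, top X: go to q_1, push ε → (q_1, 1111, YYZ)
  read 1, top Y: go to q_3, push XY → (q_3, 111, XYYZ)
  read 1, top X: go to q_1, push ε → (q_1, 11, YYZ)
  read 1, top Y: go to q_3, push XY → (q_3, 1, XYYZ)
  read 1, top X: go to q_1, push ε → (q_1, ε, YYZ)
All input consumed; state q_1 ∈ F.

Accept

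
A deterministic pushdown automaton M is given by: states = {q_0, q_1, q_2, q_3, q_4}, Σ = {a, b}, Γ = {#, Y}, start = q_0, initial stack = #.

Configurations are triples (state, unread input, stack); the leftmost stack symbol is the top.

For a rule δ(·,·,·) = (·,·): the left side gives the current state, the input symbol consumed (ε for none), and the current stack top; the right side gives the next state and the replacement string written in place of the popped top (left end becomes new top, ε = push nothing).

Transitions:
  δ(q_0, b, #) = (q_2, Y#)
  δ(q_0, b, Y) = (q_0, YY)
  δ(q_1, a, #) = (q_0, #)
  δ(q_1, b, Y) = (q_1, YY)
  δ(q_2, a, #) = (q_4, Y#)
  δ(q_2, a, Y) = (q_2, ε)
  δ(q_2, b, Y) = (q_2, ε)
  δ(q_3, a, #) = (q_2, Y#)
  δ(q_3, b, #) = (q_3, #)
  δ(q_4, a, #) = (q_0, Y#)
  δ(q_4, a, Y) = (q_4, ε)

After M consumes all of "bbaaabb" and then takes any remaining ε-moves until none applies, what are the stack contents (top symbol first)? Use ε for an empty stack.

YYY#

(q_0, bbaaabb, #)
  read b, top #: go to q_2, push Y# → (q_2, baaabb, Y#)
  read b, top Y: go to q_2, push ε → (q_2, aaabb, #)
  read a, top #: go to q_4, push Y# → (q_4, aabb, Y#)
  read a, top Y: go to q_4, push ε → (q_4, abb, #)
  read a, top #: go to q_0, push Y# → (q_0, bb, Y#)
  read b, top Y: go to q_0, push YY → (q_0, b, YY#)
  read b, top Y: go to q_0, push YY → (q_0, ε, YYY#)
All input consumed in state q_0 with stack YYY#.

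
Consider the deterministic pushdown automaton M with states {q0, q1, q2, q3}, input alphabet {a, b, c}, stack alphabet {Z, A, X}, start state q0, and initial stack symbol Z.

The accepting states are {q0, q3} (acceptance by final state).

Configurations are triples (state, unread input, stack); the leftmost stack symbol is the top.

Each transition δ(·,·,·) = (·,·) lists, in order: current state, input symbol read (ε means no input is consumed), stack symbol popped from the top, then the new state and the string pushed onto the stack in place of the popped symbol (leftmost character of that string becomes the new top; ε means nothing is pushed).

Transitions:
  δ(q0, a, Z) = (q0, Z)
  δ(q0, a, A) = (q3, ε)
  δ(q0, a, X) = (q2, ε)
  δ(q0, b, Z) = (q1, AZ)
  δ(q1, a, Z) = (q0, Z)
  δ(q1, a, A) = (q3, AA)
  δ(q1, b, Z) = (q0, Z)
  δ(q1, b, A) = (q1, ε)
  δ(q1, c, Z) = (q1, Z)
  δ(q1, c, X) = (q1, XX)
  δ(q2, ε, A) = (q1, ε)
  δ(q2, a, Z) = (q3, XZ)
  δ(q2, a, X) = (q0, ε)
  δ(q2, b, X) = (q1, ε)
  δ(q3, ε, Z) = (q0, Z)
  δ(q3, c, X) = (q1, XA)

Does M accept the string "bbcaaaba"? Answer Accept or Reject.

Accept

(q0, bbcaaaba, Z)
  read b, top Z: go to q1, push AZ → (q1, bcaaaba, AZ)
  read b, top A: go to q1, push ε → (q1, caaaba, Z)
  read c, top Z: go to q1, push Z → (q1, aaaba, Z)
  read a, top Z: go to q0, push Z → (q0, aaba, Z)
  read a, top Z: go to q0, push Z → (q0, aba, Z)
  read a, top Z: go to q0, push Z → (q0, ba, Z)
  read b, top Z: go to q1, push AZ → (q1, a, AZ)
  read a, top A: go to q3, push AA → (q3, ε, AAZ)
All input consumed; state q3 ∈ F.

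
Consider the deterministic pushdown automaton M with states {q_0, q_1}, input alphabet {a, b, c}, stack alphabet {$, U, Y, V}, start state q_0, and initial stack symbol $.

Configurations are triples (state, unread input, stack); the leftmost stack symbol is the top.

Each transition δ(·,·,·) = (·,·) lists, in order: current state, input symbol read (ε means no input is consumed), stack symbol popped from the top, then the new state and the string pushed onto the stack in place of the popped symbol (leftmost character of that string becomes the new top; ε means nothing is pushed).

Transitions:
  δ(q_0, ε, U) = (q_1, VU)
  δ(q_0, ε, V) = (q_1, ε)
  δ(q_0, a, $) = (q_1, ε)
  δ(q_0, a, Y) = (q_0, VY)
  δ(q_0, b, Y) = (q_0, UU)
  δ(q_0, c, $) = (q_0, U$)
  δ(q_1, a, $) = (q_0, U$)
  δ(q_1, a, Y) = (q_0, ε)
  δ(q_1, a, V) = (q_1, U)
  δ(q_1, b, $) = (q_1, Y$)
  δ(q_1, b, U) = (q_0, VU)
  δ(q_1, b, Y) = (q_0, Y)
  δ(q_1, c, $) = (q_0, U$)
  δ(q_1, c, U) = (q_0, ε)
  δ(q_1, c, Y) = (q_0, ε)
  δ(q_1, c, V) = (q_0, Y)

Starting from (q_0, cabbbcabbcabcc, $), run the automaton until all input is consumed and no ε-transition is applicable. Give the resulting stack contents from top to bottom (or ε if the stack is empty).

YU$

(q_0, cabbbcabbcabcc, $)
  read c, top $: go to q_0, push U$ → (q_0, abbbcabbcabcc, U$)
  ε-move, top U: go to q_1, push VU → (q_1, abbbcabbcabcc, VU$)
  read a, top V: go to q_1, push U → (q_1, bbbcabbcabcc, UU$)
  read b, top U: go to q_0, push VU → (q_0, bbcabbcabcc, VUU$)
  ε-move, top V: go to q_1, push ε → (q_1, bbcabbcabcc, UU$)
  read b, top U: go to q_0, push VU → (q_0, bcabbcabcc, VUU$)
  ε-move, top V: go to q_1, push ε → (q_1, bcabbcabcc, UU$)
  read b, top U: go to q_0, push VU → (q_0, cabbcabcc, VUU$)
  ε-move, top V: go to q_1, push ε → (q_1, cabbcabcc, UU$)
  read c, top U: go to q_0, push ε → (q_0, abbcabcc, U$)
  ε-move, top U: go to q_1, push VU → (q_1, abbcabcc, VU$)
  read a, top V: go to q_1, push U → (q_1, bbcabcc, UU$)
  read b, top U: go to q_0, push VU → (q_0, bcabcc, VUU$)
  ε-move, top V: go to q_1, push ε → (q_1, bcabcc, UU$)
  read b, top U: go to q_0, push VU → (q_0, cabcc, VUU$)
  ε-move, top V: go to q_1, push ε → (q_1, cabcc, UU$)
  read c, top U: go to q_0, push ε → (q_0, abcc, U$)
  ε-move, top U: go to q_1, push VU → (q_1, abcc, VU$)
  read a, top V: go to q_1, push U → (q_1, bcc, UU$)
  read b, top U: go to q_0, push VU → (q_0, cc, VUU$)
  ε-move, top V: go to q_1, push ε → (q_1, cc, UU$)
  read c, top U: go to q_0, push ε → (q_0, c, U$)
  ε-move, top U: go to q_1, push VU → (q_1, c, VU$)
  read c, top V: go to q_0, push Y → (q_0, ε, YU$)
All input consumed in state q_0 with stack YU$.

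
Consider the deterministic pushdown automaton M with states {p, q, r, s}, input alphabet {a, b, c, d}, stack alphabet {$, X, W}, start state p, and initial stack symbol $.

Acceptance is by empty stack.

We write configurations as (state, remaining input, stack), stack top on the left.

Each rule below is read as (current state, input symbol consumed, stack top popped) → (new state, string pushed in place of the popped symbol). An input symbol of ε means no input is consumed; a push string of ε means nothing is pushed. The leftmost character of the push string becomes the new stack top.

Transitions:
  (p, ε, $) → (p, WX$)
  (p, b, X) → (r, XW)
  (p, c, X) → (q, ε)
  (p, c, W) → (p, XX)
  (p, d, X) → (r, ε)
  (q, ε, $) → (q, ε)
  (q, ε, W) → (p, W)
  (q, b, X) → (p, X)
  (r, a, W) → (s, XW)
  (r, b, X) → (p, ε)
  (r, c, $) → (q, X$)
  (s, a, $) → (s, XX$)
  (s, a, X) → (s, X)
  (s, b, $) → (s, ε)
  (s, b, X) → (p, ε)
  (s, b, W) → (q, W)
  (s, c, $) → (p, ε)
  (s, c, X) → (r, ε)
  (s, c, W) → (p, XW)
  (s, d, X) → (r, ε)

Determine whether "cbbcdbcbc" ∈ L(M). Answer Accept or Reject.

(p, cbbcdbcbc, $) ⊢ (p, cbbcdbcbc, WX$) ⊢ (p, bbcdbcbc, XXX$) ⊢ (r, bcdbcbc, XWXX$) ⊢ (p, cdbcbc, WXX$) ⊢ (p, dbcbc, XXXX$) ⊢ (r, bcbc, XXX$) ⊢ (p, cbc, XX$) ⊢ (q, bc, X$) ⊢ (p, c, X$) ⊢ (q, ε, $) ⊢ (q, ε, ε)
All input consumed and the stack is empty.

Accept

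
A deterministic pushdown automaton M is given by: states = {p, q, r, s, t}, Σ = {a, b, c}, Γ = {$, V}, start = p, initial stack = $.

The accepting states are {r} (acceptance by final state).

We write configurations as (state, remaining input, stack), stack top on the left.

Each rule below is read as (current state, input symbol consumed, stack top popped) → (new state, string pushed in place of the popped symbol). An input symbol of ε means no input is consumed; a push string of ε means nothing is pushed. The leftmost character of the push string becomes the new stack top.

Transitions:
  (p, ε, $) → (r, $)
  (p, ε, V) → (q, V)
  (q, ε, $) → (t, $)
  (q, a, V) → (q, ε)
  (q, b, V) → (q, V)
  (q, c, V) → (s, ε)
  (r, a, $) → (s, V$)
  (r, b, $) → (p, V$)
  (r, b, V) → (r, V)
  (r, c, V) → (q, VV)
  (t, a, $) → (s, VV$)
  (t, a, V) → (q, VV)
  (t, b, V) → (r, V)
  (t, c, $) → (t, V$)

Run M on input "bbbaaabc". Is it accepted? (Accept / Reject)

(p, bbbaaabc, $)
  ε-move, top $: go to r, push $ → (r, bbbaaabc, $)
  read b, top $: go to p, push V$ → (p, bbaaabc, V$)
  ε-move, top V: go to q, push V → (q, bbaaabc, V$)
  read b, top V: go to q, push V → (q, baaabc, V$)
  read b, top V: go to q, push V → (q, aaabc, V$)
  read a, top V: go to q, push ε → (q, aabc, $)
  ε-move, top $: go to t, push $ → (t, aabc, $)
  read a, top $: go to s, push VV$ → (s, abc, VV$)
No transition applies at (s, abc, VV$); input not fully consumed.

Reject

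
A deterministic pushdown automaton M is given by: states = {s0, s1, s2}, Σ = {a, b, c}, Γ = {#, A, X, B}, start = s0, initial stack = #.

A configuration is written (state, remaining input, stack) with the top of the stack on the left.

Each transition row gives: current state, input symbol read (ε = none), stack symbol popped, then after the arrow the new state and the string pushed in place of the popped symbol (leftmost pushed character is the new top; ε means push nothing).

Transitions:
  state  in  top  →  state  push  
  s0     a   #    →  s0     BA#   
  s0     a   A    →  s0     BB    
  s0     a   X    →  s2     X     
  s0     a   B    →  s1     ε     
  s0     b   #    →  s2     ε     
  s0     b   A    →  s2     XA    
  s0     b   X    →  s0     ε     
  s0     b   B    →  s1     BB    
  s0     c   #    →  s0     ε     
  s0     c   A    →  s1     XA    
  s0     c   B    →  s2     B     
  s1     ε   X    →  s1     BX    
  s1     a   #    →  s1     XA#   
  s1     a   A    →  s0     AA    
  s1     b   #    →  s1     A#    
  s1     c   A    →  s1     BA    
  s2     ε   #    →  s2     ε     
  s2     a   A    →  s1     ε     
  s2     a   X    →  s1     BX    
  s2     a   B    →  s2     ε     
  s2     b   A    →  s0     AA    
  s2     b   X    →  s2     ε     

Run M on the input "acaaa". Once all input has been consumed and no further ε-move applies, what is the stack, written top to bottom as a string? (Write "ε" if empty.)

(s0, acaaa, #)
  read a, top #: go to s0, push BA# → (s0, caaa, BA#)
  read c, top B: go to s2, push B → (s2, aaa, BA#)
  read a, top B: go to s2, push ε → (s2, aa, A#)
  read a, top A: go to s1, push ε → (s1, a, #)
  read a, top #: go to s1, push XA# → (s1, ε, XA#)
  ε-move, top X: go to s1, push BX → (s1, ε, BXA#)
All input consumed in state s1 with stack BXA#.

BXA#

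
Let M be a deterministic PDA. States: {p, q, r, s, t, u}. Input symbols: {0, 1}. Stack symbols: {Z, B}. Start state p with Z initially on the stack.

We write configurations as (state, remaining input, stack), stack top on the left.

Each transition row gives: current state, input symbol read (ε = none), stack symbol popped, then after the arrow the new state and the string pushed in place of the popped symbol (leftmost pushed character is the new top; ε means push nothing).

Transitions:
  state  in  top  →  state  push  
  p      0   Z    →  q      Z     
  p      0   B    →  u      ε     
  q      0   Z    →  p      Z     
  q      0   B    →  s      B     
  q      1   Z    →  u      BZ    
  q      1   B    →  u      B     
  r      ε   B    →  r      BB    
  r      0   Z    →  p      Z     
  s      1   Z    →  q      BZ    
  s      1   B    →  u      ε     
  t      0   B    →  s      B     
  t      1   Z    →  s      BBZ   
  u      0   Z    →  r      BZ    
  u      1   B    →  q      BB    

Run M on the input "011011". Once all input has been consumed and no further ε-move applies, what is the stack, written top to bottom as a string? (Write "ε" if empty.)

BBZ

(p, 011011, Z)
  read 0, top Z: go to q, push Z → (q, 11011, Z)
  read 1, top Z: go to u, push BZ → (u, 1011, BZ)
  read 1, top B: go to q, push BB → (q, 011, BBZ)
  read 0, top B: go to s, push B → (s, 11, BBZ)
  read 1, top B: go to u, push ε → (u, 1, BZ)
  read 1, top B: go to q, push BB → (q, ε, BBZ)
All input consumed in state q with stack BBZ.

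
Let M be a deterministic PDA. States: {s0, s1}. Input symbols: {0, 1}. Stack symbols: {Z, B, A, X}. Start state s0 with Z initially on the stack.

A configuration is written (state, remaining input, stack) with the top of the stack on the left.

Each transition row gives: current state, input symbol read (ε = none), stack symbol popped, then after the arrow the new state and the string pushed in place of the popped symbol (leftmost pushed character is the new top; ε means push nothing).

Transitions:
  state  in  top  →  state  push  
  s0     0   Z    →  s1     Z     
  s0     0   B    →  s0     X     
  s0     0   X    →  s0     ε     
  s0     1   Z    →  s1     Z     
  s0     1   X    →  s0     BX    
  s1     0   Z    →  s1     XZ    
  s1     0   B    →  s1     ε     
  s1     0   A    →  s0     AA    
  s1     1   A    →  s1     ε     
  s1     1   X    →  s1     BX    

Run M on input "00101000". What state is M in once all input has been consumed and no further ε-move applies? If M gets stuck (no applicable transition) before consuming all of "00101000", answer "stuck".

stuck

(s0, 00101000, Z)
  read 0, top Z: go to s1, push Z → (s1, 0101000, Z)
  read 0, top Z: go to s1, push XZ → (s1, 101000, XZ)
  read 1, top X: go to s1, push BX → (s1, 01000, BXZ)
  read 0, top B: go to s1, push ε → (s1, 1000, XZ)
  read 1, top X: go to s1, push BX → (s1, 000, BXZ)
  read 0, top B: go to s1, push ε → (s1, 00, XZ)
No transition for (s1, 0, top X); M blocks with input 00 remaining.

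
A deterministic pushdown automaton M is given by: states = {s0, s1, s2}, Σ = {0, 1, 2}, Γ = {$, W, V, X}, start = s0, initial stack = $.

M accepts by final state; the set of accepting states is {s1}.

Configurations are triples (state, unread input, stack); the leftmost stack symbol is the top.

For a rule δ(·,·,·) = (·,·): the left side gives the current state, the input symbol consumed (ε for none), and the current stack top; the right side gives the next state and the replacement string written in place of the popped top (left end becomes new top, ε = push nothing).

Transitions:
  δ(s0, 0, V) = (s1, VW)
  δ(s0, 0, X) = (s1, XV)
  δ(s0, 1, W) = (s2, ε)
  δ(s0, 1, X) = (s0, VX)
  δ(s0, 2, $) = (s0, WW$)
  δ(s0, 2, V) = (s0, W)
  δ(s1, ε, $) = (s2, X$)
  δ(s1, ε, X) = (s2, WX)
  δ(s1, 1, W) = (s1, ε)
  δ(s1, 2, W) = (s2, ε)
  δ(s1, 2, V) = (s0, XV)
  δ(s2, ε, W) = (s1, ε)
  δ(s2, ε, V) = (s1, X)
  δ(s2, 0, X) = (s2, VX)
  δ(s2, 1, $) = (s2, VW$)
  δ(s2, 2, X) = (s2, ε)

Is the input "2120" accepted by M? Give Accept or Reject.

(s0, 2120, $) ⊢ (s0, 120, WW$) ⊢ (s2, 20, W$) ⊢ (s1, 20, $) ⊢ (s2, 20, X$) ⊢ (s2, 0, $)
No transition applies at (s2, 0, $); input not fully consumed.

Reject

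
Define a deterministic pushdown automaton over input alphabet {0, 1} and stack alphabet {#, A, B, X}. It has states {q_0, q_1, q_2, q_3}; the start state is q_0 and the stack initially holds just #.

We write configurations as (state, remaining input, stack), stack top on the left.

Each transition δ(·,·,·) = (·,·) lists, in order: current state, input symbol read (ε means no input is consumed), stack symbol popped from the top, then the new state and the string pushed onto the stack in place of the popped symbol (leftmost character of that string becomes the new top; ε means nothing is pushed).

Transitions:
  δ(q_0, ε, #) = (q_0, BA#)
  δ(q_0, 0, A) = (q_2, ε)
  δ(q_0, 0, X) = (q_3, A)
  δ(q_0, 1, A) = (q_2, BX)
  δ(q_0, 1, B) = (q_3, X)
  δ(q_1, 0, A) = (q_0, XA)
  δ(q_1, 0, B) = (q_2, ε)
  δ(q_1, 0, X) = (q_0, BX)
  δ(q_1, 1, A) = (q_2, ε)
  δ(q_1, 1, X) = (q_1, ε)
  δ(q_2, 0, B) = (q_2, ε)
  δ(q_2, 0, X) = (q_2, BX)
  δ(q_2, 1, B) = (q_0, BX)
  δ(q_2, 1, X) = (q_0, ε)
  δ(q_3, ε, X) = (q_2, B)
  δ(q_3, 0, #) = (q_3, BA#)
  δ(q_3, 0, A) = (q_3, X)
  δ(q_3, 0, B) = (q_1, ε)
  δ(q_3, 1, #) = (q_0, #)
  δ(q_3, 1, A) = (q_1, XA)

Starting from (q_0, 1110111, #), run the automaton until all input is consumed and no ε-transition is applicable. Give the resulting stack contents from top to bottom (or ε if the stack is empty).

(q_0, 1110111, #)
  ε-move, top #: go to q_0, push BA# → (q_0, 1110111, BA#)
  read 1, top B: go to q_3, push X → (q_3, 110111, XA#)
  ε-move, top X: go to q_2, push B → (q_2, 110111, BA#)
  read 1, top B: go to q_0, push BX → (q_0, 10111, BXA#)
  read 1, top B: go to q_3, push X → (q_3, 0111, XXA#)
  ε-move, top X: go to q_2, push B → (q_2, 0111, BXA#)
  read 0, top B: go to q_2, push ε → (q_2, 111, XA#)
  read 1, top X: go to q_0, push ε → (q_0, 11, A#)
  read 1, top A: go to q_2, push BX → (q_2, 1, BX#)
  read 1, top B: go to q_0, push BX → (q_0, ε, BXX#)
All input consumed in state q_0 with stack BXX#.

BXX#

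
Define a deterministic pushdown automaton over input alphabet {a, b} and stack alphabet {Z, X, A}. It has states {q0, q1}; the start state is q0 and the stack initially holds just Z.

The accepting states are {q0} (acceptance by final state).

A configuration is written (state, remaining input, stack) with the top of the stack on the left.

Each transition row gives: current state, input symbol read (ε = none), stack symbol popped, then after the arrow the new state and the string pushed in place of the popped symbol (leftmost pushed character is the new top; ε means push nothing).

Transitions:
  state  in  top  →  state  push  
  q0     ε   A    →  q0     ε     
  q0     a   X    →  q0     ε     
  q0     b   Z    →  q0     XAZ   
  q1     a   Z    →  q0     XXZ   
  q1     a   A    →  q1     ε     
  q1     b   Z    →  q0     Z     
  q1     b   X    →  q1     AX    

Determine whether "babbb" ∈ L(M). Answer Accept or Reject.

Reject

(q0, babbb, Z)
  read b, top Z: go to q0, push XAZ → (q0, abbb, XAZ)
  read a, top X: go to q0, push ε → (q0, bbb, AZ)
  ε-move, top A: go to q0, push ε → (q0, bbb, Z)
  read b, top Z: go to q0, push XAZ → (q0, bb, XAZ)
No transition applies at (q0, bb, XAZ); input not fully consumed.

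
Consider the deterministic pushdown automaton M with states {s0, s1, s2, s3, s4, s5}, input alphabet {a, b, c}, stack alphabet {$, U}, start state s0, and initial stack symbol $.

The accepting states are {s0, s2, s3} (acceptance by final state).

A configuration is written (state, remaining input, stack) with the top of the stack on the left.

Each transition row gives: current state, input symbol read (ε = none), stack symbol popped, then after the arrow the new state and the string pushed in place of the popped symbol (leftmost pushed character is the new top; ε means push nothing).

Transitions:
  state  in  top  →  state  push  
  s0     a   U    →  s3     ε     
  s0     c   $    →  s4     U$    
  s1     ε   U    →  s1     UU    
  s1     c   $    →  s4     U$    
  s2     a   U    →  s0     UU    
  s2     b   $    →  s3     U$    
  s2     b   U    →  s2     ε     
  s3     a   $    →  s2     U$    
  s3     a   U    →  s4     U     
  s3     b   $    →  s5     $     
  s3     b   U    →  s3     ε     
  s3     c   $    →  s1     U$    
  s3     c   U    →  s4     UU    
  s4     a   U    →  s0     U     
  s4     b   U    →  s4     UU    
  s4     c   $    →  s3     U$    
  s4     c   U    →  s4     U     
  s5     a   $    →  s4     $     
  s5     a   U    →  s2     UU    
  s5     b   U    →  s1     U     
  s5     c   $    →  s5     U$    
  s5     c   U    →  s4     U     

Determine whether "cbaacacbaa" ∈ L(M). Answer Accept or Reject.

(s0, cbaacacbaa, $) ⊢ (s4, baacacbaa, U$) ⊢ (s4, aacacbaa, UU$) ⊢ (s0, acacbaa, UU$) ⊢ (s3, cacbaa, U$) ⊢ (s4, acbaa, UU$) ⊢ (s0, cbaa, UU$)
No transition applies at (s0, cbaa, UU$); input not fully consumed.

Reject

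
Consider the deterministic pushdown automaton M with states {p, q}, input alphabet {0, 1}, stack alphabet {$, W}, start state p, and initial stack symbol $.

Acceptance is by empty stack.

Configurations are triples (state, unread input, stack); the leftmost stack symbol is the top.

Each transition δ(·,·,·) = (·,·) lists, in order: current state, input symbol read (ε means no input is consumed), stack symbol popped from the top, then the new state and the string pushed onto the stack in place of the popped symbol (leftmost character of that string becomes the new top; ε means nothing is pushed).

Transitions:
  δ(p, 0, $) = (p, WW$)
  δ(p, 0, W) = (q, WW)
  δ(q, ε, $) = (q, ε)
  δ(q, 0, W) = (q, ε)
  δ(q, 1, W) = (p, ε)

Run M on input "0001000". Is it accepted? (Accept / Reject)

Accept

(p, 0001000, $)
  read 0, top $: go to p, push WW$ → (p, 001000, WW$)
  read 0, top W: go to q, push WW → (q, 01000, WWW$)
  read 0, top W: go to q, push ε → (q, 1000, WW$)
  read 1, top W: go to p, push ε → (p, 000, W$)
  read 0, top W: go to q, push WW → (q, 00, WW$)
  read 0, top W: go to q, push ε → (q, 0, W$)
  read 0, top W: go to q, push ε → (q, ε, $)
  ε-move, top $: go to q, push ε → (q, ε, ε)
All input consumed and the stack is empty.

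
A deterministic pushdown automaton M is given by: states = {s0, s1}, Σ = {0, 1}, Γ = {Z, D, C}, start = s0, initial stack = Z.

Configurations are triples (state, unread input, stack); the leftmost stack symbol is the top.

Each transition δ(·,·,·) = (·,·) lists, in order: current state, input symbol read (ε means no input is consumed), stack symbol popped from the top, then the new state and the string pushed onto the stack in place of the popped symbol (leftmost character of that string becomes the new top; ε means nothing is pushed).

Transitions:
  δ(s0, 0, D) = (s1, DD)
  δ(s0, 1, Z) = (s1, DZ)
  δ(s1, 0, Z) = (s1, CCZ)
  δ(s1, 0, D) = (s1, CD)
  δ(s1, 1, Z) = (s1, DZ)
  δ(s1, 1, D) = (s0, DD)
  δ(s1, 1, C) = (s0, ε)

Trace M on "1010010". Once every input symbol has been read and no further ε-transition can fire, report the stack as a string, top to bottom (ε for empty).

(s0, 1010010, Z) ⊢ (s1, 010010, DZ) ⊢ (s1, 10010, CDZ) ⊢ (s0, 0010, DZ) ⊢ (s1, 010, DDZ) ⊢ (s1, 10, CDDZ) ⊢ (s0, 0, DDZ) ⊢ (s1, ε, DDDZ)
All input consumed in state s1 with stack DDDZ.

DDDZ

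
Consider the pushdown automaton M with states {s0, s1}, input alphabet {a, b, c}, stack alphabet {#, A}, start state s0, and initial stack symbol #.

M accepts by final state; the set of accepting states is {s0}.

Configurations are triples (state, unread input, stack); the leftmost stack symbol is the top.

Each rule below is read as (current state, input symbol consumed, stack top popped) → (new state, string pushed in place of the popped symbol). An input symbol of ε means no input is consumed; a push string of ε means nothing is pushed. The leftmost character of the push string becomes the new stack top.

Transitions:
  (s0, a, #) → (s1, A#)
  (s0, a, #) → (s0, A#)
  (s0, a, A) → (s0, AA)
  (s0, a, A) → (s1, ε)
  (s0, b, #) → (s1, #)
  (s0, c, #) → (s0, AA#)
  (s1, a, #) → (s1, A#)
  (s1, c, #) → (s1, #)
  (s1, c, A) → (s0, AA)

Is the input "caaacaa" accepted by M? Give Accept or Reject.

One accepting computation: (s0, caaacaa, #) ⊢ (s0, aaacaa, AA#) ⊢ (s0, aacaa, AAA#) ⊢ (s0, acaa, AAAA#) ⊢ (s1, caa, AAA#) ⊢ (s0, aa, AAAA#) ⊢ (s0, a, AAAAA#) ⊢ (s0, ε, AAAAAA#)
All input consumed and state s0 ∈ F.

Accept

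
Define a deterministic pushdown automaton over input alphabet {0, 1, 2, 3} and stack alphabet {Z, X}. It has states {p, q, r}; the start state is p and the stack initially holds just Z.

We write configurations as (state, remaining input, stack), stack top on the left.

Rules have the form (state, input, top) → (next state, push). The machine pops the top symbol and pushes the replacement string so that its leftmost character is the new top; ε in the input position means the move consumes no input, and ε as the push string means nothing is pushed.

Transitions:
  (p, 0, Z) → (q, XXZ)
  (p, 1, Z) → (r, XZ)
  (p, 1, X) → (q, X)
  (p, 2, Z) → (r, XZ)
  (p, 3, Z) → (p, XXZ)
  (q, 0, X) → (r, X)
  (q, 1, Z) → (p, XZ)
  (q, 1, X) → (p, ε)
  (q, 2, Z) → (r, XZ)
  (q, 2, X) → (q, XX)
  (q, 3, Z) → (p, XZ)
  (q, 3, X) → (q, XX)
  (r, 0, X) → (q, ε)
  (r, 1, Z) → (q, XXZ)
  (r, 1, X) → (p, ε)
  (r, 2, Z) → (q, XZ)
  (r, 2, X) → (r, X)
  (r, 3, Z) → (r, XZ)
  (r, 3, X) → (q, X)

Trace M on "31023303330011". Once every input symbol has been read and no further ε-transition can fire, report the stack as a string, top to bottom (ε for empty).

XXXZ

(p, 31023303330011, Z)
  read 3, top Z: go to p, push XXZ → (p, 1023303330011, XXZ)
  read 1, top X: go to q, push X → (q, 023303330011, XXZ)
  read 0, top X: go to r, push X → (r, 23303330011, XXZ)
  read 2, top X: go to r, push X → (r, 3303330011, XXZ)
  read 3, top X: go to q, push X → (q, 303330011, XXZ)
  read 3, top X: go to q, push XX → (q, 03330011, XXXZ)
  read 0, top X: go to r, push X → (r, 3330011, XXXZ)
  read 3, top X: go to q, push X → (q, 330011, XXXZ)
  read 3, top X: go to q, push XX → (q, 30011, XXXXZ)
  read 3, top X: go to q, push XX → (q, 0011, XXXXXZ)
  read 0, top X: go to r, push X → (r, 011, XXXXXZ)
  read 0, top X: go to q, push ε → (q, 11, XXXXZ)
  read 1, top X: go to p, push ε → (p, 1, XXXZ)
  read 1, top X: go to q, push X → (q, ε, XXXZ)
All input consumed in state q with stack XXXZ.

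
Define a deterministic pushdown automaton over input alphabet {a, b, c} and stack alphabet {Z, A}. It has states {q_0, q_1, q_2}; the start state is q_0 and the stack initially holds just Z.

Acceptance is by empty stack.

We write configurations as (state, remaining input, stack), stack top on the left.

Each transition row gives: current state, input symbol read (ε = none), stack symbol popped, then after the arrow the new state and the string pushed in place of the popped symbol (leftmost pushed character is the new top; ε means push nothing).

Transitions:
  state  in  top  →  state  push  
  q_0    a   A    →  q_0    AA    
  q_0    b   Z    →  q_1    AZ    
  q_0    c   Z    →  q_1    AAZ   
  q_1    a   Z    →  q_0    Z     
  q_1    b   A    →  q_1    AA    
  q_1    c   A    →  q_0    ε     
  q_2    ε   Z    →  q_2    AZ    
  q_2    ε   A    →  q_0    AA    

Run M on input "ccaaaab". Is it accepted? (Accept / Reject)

(q_0, ccaaaab, Z)
  read c, top Z: go to q_1, push AAZ → (q_1, caaaab, AAZ)
  read c, top A: go to q_0, push ε → (q_0, aaaab, AZ)
  read a, top A: go to q_0, push AA → (q_0, aaab, AAZ)
  read a, top A: go to q_0, push AA → (q_0, aab, AAAZ)
  read a, top A: go to q_0, push AA → (q_0, ab, AAAAZ)
  read a, top A: go to q_0, push AA → (q_0, b, AAAAAZ)
No transition applies at (q_0, b, AAAAAZ); input not fully consumed.

Reject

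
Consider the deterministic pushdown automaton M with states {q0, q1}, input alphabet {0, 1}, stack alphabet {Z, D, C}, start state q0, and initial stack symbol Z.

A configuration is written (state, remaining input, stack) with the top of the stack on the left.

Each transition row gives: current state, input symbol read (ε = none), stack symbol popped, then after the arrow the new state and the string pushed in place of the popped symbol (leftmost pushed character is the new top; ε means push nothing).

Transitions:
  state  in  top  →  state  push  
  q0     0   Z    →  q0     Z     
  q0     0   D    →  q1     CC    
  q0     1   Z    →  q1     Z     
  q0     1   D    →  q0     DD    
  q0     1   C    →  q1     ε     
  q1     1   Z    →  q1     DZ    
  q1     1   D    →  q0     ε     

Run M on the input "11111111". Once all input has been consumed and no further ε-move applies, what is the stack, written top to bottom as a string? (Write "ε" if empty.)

(q0, 11111111, Z)
  read 1, top Z: go to q1, push Z → (q1, 1111111, Z)
  read 1, top Z: go to q1, push DZ → (q1, 111111, DZ)
  read 1, top D: go to q0, push ε → (q0, 11111, Z)
  read 1, top Z: go to q1, push Z → (q1, 1111, Z)
  read 1, top Z: go to q1, push DZ → (q1, 111, DZ)
  read 1, top D: go to q0, push ε → (q0, 11, Z)
  read 1, top Z: go to q1, push Z → (q1, 1, Z)
  read 1, top Z: go to q1, push DZ → (q1, ε, DZ)
All input consumed in state q1 with stack DZ.

DZ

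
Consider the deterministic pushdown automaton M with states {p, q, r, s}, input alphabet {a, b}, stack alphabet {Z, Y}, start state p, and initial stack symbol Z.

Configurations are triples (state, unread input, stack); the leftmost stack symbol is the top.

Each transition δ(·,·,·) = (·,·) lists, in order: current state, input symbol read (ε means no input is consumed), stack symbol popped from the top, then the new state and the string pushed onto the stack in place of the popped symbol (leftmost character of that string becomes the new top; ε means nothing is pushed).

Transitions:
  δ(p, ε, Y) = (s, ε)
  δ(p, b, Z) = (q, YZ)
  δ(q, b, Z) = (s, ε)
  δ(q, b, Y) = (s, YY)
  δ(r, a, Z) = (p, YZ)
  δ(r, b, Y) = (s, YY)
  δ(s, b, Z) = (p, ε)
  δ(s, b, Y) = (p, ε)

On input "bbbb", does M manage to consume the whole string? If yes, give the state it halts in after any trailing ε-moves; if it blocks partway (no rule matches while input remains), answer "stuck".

(p, bbbb, Z)
  read b, top Z: go to q, push YZ → (q, bbb, YZ)
  read b, top Y: go to s, push YY → (s, bb, YYZ)
  read b, top Y: go to p, push ε → (p, b, YZ)
  ε-move, top Y: go to s, push ε → (s, b, Z)
  read b, top Z: go to p, push ε → (p, ε, ε)
All input consumed; M is in state p.

p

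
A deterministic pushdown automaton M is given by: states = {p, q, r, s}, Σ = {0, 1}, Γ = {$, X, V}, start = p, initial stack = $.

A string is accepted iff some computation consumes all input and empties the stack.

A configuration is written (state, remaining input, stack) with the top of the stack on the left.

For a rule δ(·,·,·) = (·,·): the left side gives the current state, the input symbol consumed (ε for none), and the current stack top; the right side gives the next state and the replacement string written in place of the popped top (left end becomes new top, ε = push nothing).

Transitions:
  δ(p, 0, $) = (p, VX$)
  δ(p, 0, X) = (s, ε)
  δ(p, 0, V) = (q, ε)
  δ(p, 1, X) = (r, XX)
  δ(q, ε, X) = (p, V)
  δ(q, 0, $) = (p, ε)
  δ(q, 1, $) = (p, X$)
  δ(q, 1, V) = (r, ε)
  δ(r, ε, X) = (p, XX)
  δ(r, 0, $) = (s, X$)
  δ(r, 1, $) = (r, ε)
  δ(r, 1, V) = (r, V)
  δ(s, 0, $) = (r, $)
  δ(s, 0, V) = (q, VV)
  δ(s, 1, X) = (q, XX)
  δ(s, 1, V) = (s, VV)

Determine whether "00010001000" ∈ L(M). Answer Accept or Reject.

Accept

(p, 00010001000, $)
  read 0, top $: go to p, push VX$ → (p, 0010001000, VX$)
  read 0, top V: go to q, push ε → (q, 010001000, X$)
  ε-move, top X: go to p, push V → (p, 010001000, V$)
  read 0, top V: go to q, push ε → (q, 10001000, $)
  read 1, top $: go to p, push X$ → (p, 0001000, X$)
  read 0, top X: go to s, push ε → (s, 001000, $)
  read 0, top $: go to r, push $ → (r, 01000, $)
  read 0, top $: go to s, push X$ → (s, 1000, X$)
  read 1, top X: go to q, push XX → (q, 000, XX$)
  ε-move, top X: go to p, push V → (p, 000, VX$)
  read 0, top V: go to q, push ε → (q, 00, X$)
  ε-move, top X: go to p, push V → (p, 00, V$)
  read 0, top V: go to q, push ε → (q, 0, $)
  read 0, top $: go to p, push ε → (p, ε, ε)
All input consumed and the stack is empty.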